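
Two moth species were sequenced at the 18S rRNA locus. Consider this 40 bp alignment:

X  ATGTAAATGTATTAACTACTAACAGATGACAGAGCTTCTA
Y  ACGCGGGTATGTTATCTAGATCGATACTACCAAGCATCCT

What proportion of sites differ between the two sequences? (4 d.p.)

0.5250

The sequences differ at 21 of 40 positions.
p = 21/40 = 0.5250.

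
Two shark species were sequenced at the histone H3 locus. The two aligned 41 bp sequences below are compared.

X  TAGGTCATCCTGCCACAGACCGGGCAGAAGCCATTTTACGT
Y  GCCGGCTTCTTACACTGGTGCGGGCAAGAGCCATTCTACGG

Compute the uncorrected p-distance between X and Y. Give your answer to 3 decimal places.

0.415

The sequences differ at 17 of 41 positions.
p = 17/41 = 0.414634… ≈ 0.415 (to 3 d.p.).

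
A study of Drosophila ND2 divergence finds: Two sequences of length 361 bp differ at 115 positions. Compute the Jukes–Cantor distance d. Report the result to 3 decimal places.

0.415

p = 115/361 ≈ 0.31856.
d = −(3/4) ln(1 − 4p/3) = −0.75 ln(1 − 0.424747) = −0.75 ln(0.575253)
  = −0.75 × (-0.552945) = 0.414709 substitutions/site.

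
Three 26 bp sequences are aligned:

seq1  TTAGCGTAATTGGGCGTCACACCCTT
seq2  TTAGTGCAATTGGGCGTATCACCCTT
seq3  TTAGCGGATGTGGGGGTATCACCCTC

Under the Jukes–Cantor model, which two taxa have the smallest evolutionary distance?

seq1 and seq2

seq1–seq2: 4/26 differ, p = 0.154, d = 0.172.
seq1–seq3: 7/26 differ, p = 0.269, d = 0.334.
seq2–seq3: 6/26 differ, p = 0.231, d = 0.276.
The smallest distance is between seq1 and seq2.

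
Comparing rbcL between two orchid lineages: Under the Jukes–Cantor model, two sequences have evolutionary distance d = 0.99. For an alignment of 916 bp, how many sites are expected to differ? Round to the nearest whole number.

503

Invert JC69: p = (3/4)(1 − e^(−4d/3)) = 0.75 × (1 − e^(-1.32)) = 0.75 × (1 − 0.267135) = 0.549649.
Expected differing sites = pL ≈ 0.549649 × 916 = 503.478484 ≈ 503.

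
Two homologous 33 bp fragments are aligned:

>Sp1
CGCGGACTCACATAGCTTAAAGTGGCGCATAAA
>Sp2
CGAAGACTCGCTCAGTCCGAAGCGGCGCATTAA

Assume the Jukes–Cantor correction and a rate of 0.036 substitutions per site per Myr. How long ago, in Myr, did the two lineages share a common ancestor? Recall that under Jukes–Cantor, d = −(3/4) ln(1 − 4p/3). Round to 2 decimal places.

The sequences differ at 11 of 33 sites, so p = 11/33 ≈ 0.333333.
d = −(3/4) ln(1 − 4p/3) = −0.75 ln(1 − 0.444444) = −0.75 ln(0.555556)
  = −0.75 × (-0.587786) = 0.440840 substitutions/site.
Under a molecular clock d = 2μt, so t = d/(2μ) = 0.440840 / (2 × 0.036) = 6.12 Myr.

6.12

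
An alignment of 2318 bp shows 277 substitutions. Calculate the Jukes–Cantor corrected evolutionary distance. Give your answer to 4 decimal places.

p = 277/2318 ≈ 0.1195.
d = −(3/4) ln(1 − 4p/3) = −0.75 ln(1 − 0.159333) = −0.75 ln(0.840667)
  = −0.75 × (-0.173560) = 0.130170 substitutions/site.

0.1302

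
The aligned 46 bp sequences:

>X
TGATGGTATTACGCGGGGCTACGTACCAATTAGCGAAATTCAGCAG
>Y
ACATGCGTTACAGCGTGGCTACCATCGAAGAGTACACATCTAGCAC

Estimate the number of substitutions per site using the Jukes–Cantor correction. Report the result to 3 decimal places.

The sequences differ at 23 of 46 sites, so p = 23/46 = 0.5.
d = −(3/4) ln(1 − 4p/3) = −0.75 ln(1 − 0.666667) = −0.75 ln(0.333333)
  = −0.75 × (-1.098613) = 0.823960 substitutions/site.

0.824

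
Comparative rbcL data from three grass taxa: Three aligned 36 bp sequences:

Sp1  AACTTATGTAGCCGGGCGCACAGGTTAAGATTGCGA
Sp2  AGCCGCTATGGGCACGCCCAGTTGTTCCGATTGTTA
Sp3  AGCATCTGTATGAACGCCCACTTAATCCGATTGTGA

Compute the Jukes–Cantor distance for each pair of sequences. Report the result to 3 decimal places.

d(Sp1,Sp2) = 0.745, d(Sp1,Sp3) = 0.673, d(Sp2,Sp3) = 0.347

Sp1–Sp2: 17/36 sites differ → p ≈ 0.472222, d = −0.75 ln(1 − 0.629629) = 0.744938 ≈ 0.745.
Sp1–Sp3: 16/36 sites differ → p ≈ 0.444444, d = −0.75 ln(1 − 0.592592) = 0.673455 ≈ 0.673.
Sp2–Sp3: 10/36 sites differ → p ≈ 0.277778, d = −0.75 ln(1 − 0.370371) = 0.346968 ≈ 0.347.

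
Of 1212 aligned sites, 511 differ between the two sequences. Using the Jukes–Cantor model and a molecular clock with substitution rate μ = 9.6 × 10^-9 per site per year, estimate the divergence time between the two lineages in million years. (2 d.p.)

32.26

p = 511/1212 ≈ 0.421617.
d = −(3/4) ln(1 − 4p/3) = −0.75 ln(1 − 0.562156) = −0.75 ln(0.437844)
  = −0.75 × (-0.825893) = 0.619420 substitutions/site.
Under a molecular clock d = 2μt, so t = d/(2μ) = 0.619420 / (2 × 9.6 × 10^-9) = 32.26 million years.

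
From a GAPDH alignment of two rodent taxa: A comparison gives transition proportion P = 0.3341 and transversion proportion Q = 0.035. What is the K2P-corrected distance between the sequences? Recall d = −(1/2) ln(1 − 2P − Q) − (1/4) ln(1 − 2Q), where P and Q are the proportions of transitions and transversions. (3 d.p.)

0.625

Under the Kimura two-parameter model, d = −½ ln(1 − 2P − Q) − ¼ ln(1 − 2Q).
1 − 2P − Q = 0.2968, giving −½ ln(0.2968) = 0.607348.
1 − 2Q = 0.93, giving −¼ ln(0.93) = 0.018143.
d = 0.607348 + 0.018143 = 0.625491.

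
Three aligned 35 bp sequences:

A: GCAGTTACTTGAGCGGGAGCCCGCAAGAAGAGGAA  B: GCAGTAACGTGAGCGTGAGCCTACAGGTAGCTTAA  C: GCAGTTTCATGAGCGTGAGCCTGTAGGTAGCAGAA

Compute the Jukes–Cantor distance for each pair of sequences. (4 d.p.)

A–B: 10/35 sites differ → p ≈ 0.285714, d = −0.75 ln(1 − 0.380952) = 0.359679 ≈ 0.3597.
A–C: 9/35 sites differ → p ≈ 0.257143, d = −0.75 ln(1 − 0.342857) = 0.314890 ≈ 0.3149.
B–C: 7/35 sites differ → p = 0.2, d = −0.75 ln(1 − 0.266667) = 0.232617 ≈ 0.2326.

d(A,B) = 0.3597, d(A,C) = 0.3149, d(B,C) = 0.2326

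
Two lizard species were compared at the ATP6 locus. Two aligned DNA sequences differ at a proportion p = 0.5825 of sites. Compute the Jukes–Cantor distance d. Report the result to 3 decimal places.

d = −(3/4) ln(1 − 4p/3) = −0.75 ln(1 − 0.776667) = −0.75 ln(0.223333)
  = −0.75 × (-1.499091) = 1.124318 substitutions/site.

1.124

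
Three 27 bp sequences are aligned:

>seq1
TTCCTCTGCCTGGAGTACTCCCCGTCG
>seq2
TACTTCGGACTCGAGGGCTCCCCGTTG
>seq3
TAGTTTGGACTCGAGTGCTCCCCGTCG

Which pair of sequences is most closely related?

seq1–seq2: 8/27 differ, p = 0.296, d = 0.377.
seq1–seq3: 8/27 differ, p = 0.296, d = 0.377.
seq2–seq3: 4/27 differ, p = 0.148, d = 0.165.
The smallest distance is between seq2 and seq3.

seq2 and seq3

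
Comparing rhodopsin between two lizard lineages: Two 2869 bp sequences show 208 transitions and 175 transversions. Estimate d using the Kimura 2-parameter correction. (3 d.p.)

0.148

P = 208/2869 ≈ 0.072499 and Q = 175/2869 ≈ 0.060997.
Under the Kimura two-parameter model, d = −½ ln(1 − 2P − Q) − ¼ ln(1 − 2Q).
1 − 2P − Q = 0.794005, giving −½ ln(0.794005) = 0.115333.
1 − 2Q = 0.878006, giving −¼ ln(0.878006) = 0.032525.
d = 0.115333 + 0.032525 = 0.147858.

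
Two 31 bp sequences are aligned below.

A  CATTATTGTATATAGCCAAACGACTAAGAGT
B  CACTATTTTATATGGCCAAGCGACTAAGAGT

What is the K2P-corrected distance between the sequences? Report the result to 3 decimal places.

0.145

Of 31 sites, 3 differences are transitions and 1 are transversions, so P = 3/31 ≈ 0.096774 and Q = 1/31 ≈ 0.032258.
Under the Kimura two-parameter model, d = −½ ln(1 − 2P − Q) − ¼ ln(1 − 2Q).
1 − 2P − Q = 0.774194, giving −½ ln(0.774194) = 0.127966.
1 − 2Q = 0.935484, giving −¼ ln(0.935484) = 0.016673.
d = 0.127966 + 0.016673 = 0.144639.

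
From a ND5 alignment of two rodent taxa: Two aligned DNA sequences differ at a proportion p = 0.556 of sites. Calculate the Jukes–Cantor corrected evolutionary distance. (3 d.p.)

d = −(3/4) ln(1 − 4p/3) = −0.75 ln(1 − 0.741333) = −0.75 ln(0.258667)
  = −0.75 × (-1.352214) = 1.014161 substitutions/site.

1.014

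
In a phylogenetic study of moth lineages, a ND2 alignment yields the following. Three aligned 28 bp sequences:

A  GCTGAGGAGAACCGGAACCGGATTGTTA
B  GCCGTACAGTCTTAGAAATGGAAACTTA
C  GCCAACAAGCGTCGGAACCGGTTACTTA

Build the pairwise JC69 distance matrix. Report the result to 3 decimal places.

A–B: 14/28 sites differ → p = 0.5, d = −0.75 ln(1 − 0.666667) = 0.823960 ≈ 0.824.
A–C: 10/28 sites differ → p ≈ 0.357143, d = −0.75 ln(1 − 0.476191) = 0.484971 ≈ 0.485.
B–C: 12/28 sites differ → p ≈ 0.428571, d = −0.75 ln(1 − 0.571428) = 0.635472 ≈ 0.635.

d(A,B) = 0.824, d(A,C) = 0.485, d(B,C) = 0.635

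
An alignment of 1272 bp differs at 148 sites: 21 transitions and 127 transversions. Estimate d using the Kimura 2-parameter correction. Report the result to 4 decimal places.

P = 21/1272 ≈ 0.016509 and Q = 127/1272 ≈ 0.099843.
Under the Kimura two-parameter model, d = −½ ln(1 − 2P − Q) − ¼ ln(1 − 2Q).
1 − 2P − Q = 0.867139, giving −½ ln(0.867139) = 0.071278.
1 − 2Q = 0.800314, giving −¼ ln(0.800314) = 0.055688.
d = 0.071278 + 0.055688 = 0.126966.

0.1270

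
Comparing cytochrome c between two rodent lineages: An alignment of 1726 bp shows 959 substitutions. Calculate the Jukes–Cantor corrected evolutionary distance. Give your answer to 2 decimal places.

p = 959/1726 ≈ 0.55562.
d = −(3/4) ln(1 − 4p/3) = −0.75 ln(1 − 0.740827) = −0.75 ln(0.259173)
  = −0.75 × (-1.350259) = 1.012694 substitutions/site.

1.01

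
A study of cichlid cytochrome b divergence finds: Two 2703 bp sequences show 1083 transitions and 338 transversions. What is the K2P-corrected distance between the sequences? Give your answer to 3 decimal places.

P = 1083/2703 ≈ 0.400666 and Q = 338/2703 ≈ 0.125046.
Under the Kimura two-parameter model, d = −½ ln(1 − 2P − Q) − ¼ ln(1 − 2Q).
1 − 2P − Q = 0.073622, giving −½ ln(0.073622) = 1.304406.
1 − 2Q = 0.749908, giving −¼ ln(0.749908) = 0.071951.
d = 1.304406 + 0.071951 = 1.376357.

1.376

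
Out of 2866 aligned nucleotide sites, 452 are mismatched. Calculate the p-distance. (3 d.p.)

0.158

p = 452/2866 = 0.157711… ≈ 0.158 (to 3 d.p.).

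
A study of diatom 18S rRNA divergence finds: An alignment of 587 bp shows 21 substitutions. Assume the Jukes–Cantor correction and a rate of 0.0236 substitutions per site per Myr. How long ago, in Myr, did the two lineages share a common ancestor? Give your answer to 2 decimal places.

0.78

p = 21/587 ≈ 0.035775.
d = −(3/4) ln(1 − 4p/3) = −0.75 ln(1 − 0.0477) = −0.75 ln(0.9523)
  = −0.75 × (-0.048875) = 0.036656 substitutions/site.
Under a molecular clock d = 2μt, so t = d/(2μ) = 0.036656 / (2 × 0.0236) = 0.78 Myr.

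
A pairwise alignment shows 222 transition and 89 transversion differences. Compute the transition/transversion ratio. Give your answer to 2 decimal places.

R = 222/89 = 2.494382… ≈ 2.49 (to 2 d.p.).

2.49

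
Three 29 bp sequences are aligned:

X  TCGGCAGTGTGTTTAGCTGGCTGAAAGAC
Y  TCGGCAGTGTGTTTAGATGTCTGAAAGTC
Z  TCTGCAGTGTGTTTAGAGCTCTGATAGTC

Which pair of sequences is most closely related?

X and Y

X–Y: 3/29 differ, p = 0.103, d = 0.111.
X–Z: 7/29 differ, p = 0.241, d = 0.291.
Y–Z: 4/29 differ, p = 0.138, d = 0.152.
The smallest distance is between X and Y.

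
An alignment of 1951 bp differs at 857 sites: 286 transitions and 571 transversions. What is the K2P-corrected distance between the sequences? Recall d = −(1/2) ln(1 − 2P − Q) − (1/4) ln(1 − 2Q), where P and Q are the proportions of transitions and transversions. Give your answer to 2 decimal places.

P = 286/1951 ≈ 0.146591 and Q = 571/1951 ≈ 0.29267.
Under the Kimura two-parameter model, d = −½ ln(1 − 2P − Q) − ¼ ln(1 − 2Q).
1 − 2P − Q = 0.414148, giving −½ ln(0.414148) = 0.440766.
1 − 2Q = 0.41466, giving −¼ ln(0.41466) = 0.220074.
d = 0.440766 + 0.220074 = 0.660840.

0.66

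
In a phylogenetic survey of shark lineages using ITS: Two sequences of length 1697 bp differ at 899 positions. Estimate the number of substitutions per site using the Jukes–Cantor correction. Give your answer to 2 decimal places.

0.92

p = 899/1697 ≈ 0.529758.
d = −(3/4) ln(1 − 4p/3) = −0.75 ln(1 − 0.706344) = −0.75 ln(0.293656)
  = −0.75 × (-1.225346) = 0.919010 substitutions/site.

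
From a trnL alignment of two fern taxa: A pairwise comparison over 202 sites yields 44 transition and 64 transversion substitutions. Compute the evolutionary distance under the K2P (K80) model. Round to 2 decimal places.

0.95

P = 44/202 ≈ 0.217822 and Q = 64/202 ≈ 0.316832.
Under the Kimura two-parameter model, d = −½ ln(1 − 2P − Q) − ¼ ln(1 − 2Q).
1 − 2P − Q = 0.247524, giving −½ ln(0.247524) = 0.698124.
1 − 2Q = 0.366336, giving −¼ ln(0.366336) = 0.251051.
d = 0.698124 + 0.251051 = 0.949175.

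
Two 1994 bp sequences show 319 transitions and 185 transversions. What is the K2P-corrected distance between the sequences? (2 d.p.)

P = 319/1994 ≈ 0.15998 and Q = 185/1994 ≈ 0.092778.
Under the Kimura two-parameter model, d = −½ ln(1 − 2P − Q) − ¼ ln(1 − 2Q).
1 − 2P − Q = 0.587262, giving −½ ln(0.587262) = 0.266142.
1 − 2Q = 0.814444, giving −¼ ln(0.814444) = 0.051312.
d = 0.266142 + 0.051312 = 0.317454.

0.32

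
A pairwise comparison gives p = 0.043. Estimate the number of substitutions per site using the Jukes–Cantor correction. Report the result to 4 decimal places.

d = −(3/4) ln(1 − 4p/3) = −0.75 ln(1 − 0.057333) = −0.75 ln(0.942667)
  = −0.75 × (-0.059042) = 0.044282 substitutions/site.

0.0443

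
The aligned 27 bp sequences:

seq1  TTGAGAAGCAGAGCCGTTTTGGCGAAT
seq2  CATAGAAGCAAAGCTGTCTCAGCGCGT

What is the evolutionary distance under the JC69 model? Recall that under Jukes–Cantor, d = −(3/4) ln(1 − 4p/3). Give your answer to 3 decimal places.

The sequences differ at 10 of 27 sites (1, 2, 3, 11, 15, 18, 20, 21, 25, 26), so p = 10/27 ≈ 0.37037.
d = −(3/4) ln(1 − 4p/3) = −0.75 ln(1 − 0.493827) = −0.75 ln(0.506173)
  = −0.75 × (-0.680877) = 0.510658 substitutions/site.

0.511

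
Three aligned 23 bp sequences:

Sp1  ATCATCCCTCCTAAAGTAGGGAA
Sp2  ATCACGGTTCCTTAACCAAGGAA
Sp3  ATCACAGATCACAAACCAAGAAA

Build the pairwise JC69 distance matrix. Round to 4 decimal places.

Sp1–Sp2: 8/23 sites differ → p ≈ 0.347826, d = −0.75 ln(1 − 0.463768) = 0.467391 ≈ 0.4674.
Sp1–Sp3: 10/23 sites differ → p ≈ 0.434783, d = −0.75 ln(1 − 0.579711) = 0.650110 ≈ 0.6501.
Sp2–Sp3: 6/23 sites differ → p ≈ 0.26087, d = −0.75 ln(1 − 0.347827) = 0.320584 ≈ 0.3206.

d(Sp1,Sp2) = 0.4674, d(Sp1,Sp3) = 0.6501, d(Sp2,Sp3) = 0.3206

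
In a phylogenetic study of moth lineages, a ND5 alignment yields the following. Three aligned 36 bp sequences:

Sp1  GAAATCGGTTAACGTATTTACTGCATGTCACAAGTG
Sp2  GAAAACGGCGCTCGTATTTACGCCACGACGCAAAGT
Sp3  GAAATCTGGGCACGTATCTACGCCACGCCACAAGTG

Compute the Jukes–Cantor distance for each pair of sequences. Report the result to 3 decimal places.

d(Sp1,Sp2) = 0.493, d(Sp1,Sp3) = 0.304, d(Sp2,Sp3) = 0.347

Sp1–Sp2: 13/36 sites differ → p ≈ 0.361111, d = −0.75 ln(1 − 0.481481) = 0.492584 ≈ 0.493.
Sp1–Sp3: 9/36 sites differ → p = 0.25, d = −0.75 ln(1 − 0.333333) = 0.304098 ≈ 0.304.
Sp2–Sp3: 10/36 sites differ → p ≈ 0.277778, d = −0.75 ln(1 − 0.370371) = 0.346968 ≈ 0.347.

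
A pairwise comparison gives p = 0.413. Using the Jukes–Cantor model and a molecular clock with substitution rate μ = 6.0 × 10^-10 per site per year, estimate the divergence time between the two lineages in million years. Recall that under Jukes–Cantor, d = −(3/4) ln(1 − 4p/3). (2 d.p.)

d = −(3/4) ln(1 − 4p/3) = −0.75 ln(1 − 0.550667) = −0.75 ln(0.449333)
  = −0.75 × (-0.799991) = 0.599993 substitutions/site.
Under a molecular clock d = 2μt, so t = d/(2μ) = 0.599993 / (2 × 6.0 × 10^-10) = 499.99 million years.

499.99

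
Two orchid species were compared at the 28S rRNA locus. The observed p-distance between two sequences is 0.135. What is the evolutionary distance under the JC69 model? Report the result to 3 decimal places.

d = −(3/4) ln(1 − 4p/3) = −0.75 ln(1 − 0.18) = −0.75 ln(0.82)
  = −0.75 × (-0.198451) = 0.148838 substitutions/site.

0.149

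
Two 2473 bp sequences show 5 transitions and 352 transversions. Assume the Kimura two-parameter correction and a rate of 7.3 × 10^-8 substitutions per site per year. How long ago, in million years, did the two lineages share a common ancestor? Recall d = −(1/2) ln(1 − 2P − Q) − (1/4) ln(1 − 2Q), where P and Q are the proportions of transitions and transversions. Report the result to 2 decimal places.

P = 5/2473 ≈ 0.002022 and Q = 352/2473 ≈ 0.142337.
Under the Kimura two-parameter model, d = −½ ln(1 − 2P − Q) − ¼ ln(1 − 2Q).
1 − 2P − Q = 0.853619, giving −½ ln(0.853619) = 0.079135.
1 − 2Q = 0.715326, giving −¼ ln(0.715326) = 0.083754.
d = 0.079135 + 0.083754 = 0.162889.
Under a molecular clock d = 2μt, so t = d/(2μ) = 0.162889 / (2 × 7.3 × 10^-8) = 1.12 million years.

1.12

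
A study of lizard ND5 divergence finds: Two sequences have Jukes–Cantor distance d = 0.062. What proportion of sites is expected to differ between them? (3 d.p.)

p = (3/4)(1 − e^(−4d/3)) = 0.75 × (1 − e^(-0.082667)) = 0.75 × (1 − 0.920658) = 0.059507.

0.060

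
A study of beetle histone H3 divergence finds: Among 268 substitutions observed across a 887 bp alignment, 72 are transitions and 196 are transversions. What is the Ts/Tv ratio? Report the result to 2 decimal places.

0.37

R = 72/196 = 0.367346… ≈ 0.37 (to 2 d.p.).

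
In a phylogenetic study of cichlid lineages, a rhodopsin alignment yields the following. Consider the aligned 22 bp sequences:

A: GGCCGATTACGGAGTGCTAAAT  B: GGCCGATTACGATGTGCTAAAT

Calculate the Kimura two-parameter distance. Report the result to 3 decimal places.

Of 22 sites, 1 differences are transitions and 1 are transversions, so P = 1/22 ≈ 0.045455 and Q = 1/22 ≈ 0.045455.
Under the Kimura two-parameter model, d = −½ ln(1 − 2P − Q) − ¼ ln(1 − 2Q).
1 − 2P − Q = 0.863635, giving −½ ln(0.863635) = 0.073303.
1 − 2Q = 0.90909, giving −¼ ln(0.90909) = 0.023828.
d = 0.073303 + 0.023828 = 0.097131.

0.097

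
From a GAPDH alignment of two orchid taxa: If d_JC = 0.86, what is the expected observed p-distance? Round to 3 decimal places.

0.512

p = (3/4)(1 − e^(−4d/3)) = 0.75 × (1 − e^(-1.146667)) = 0.75 × (1 − 0.317694) = 0.511730.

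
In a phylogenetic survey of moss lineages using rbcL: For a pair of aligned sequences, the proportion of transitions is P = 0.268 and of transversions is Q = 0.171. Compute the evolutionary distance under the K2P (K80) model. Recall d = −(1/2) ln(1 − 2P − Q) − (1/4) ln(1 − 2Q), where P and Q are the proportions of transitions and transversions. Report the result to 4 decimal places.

Under the Kimura two-parameter model, d = −½ ln(1 − 2P − Q) − ¼ ln(1 − 2Q).
1 − 2P − Q = 0.293, giving −½ ln(0.293) = 0.613791.
1 − 2Q = 0.658, giving −¼ ln(0.658) = 0.104638.
d = 0.613791 + 0.104638 = 0.718429.

0.7184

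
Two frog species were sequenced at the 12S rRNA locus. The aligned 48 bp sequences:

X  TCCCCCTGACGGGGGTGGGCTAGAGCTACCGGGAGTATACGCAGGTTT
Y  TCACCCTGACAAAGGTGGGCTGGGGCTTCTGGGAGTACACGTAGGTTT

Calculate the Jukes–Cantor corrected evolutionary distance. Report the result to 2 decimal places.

The sequences differ at 10 of 48 sites (3, 11, 12, 13, 22, 24, 28, 30, 38, 42), so p = 10/48 ≈ 0.208333.
d = −(3/4) ln(1 − 4p/3) = −0.75 ln(1 − 0.277777) = −0.75 ln(0.722223)
  = −0.75 × (-0.325421) = 0.244066 substitutions/site.

0.24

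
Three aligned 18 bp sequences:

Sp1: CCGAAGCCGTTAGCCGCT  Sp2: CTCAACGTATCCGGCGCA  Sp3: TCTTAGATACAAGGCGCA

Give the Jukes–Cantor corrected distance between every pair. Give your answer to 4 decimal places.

Sp1–Sp2: 10/18 sites differ → p ≈ 0.555556, d = −0.75 ln(1 − 0.740741) = 1.012446 ≈ 1.0124.
Sp1–Sp3: 10/18 sites differ → p ≈ 0.555556, d = −0.75 ln(1 − 0.740741) = 1.012446 ≈ 1.0124.
Sp2–Sp3: 9/18 sites differ → p = 0.5, d = −0.75 ln(1 − 0.666667) = 0.823960 ≈ 0.8240.

d(Sp1,Sp2) = 1.0124, d(Sp1,Sp3) = 1.0124, d(Sp2,Sp3) = 0.8240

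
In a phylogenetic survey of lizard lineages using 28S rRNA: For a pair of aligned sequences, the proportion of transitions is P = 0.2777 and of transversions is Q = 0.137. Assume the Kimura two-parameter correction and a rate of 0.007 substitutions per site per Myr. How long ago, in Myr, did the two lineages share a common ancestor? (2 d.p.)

47.82

Under the Kimura two-parameter model, d = −½ ln(1 − 2P − Q) − ¼ ln(1 − 2Q).
1 − 2P − Q = 0.3076, giving −½ ln(0.3076) = 0.589478.
1 − 2Q = 0.726, giving −¼ ln(0.726) = 0.080051.
d = 0.589478 + 0.080051 = 0.669529.
Under a molecular clock d = 2μt, so t = d/(2μ) = 0.669529 / (2 × 0.007) = 47.82 Myr.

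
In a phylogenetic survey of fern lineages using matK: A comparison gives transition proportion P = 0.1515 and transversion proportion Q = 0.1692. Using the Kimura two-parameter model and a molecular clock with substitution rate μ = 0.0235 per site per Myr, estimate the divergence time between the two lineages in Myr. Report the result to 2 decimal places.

9.00

Under the Kimura two-parameter model, d = −½ ln(1 − 2P − Q) − ¼ ln(1 − 2Q).
1 − 2P − Q = 0.5278, giving −½ ln(0.5278) = 0.319519.
1 − 2Q = 0.6616, giving −¼ ln(0.6616) = 0.103274.
d = 0.319519 + 0.103274 = 0.422793.
Under a molecular clock d = 2μt, so t = d/(2μ) = 0.422793 / (2 × 0.0235) = 9.00 Myr.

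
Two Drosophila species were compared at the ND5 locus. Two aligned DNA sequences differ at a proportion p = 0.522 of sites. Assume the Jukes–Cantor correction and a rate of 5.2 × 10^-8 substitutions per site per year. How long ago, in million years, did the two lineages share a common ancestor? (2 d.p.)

d = −(3/4) ln(1 − 4p/3) = −0.75 ln(1 − 0.696) = −0.75 ln(0.304)
  = −0.75 × (-1.190728) = 0.893046 substitutions/site.
Under a molecular clock d = 2μt, so t = d/(2μ) = 0.893046 / (2 × 5.2 × 10^-8) = 8.59 million years.

8.59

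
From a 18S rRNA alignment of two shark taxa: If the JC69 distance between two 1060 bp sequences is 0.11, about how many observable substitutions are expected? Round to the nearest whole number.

108

Invert JC69: p = (3/4)(1 − e^(−4d/3)) = 0.75 × (1 − e^(-0.146667)) = 0.75 × (1 − 0.863582) = 0.102314.
Expected differing sites = pL ≈ 0.102314 × 1060 = 108.45284 ≈ 108.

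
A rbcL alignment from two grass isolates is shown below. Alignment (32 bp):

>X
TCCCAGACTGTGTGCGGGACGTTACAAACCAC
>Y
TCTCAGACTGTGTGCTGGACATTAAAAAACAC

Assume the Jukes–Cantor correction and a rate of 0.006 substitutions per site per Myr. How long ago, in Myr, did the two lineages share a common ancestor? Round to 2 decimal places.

14.60

The sequences differ at 5 of 32 sites (3, 16, 21, 25, 29), so p = 5/32 = 0.15625.
d = −(3/4) ln(1 − 4p/3) = −0.75 ln(1 − 0.208333) = −0.75 ln(0.791667)
  = −0.75 × (-0.233614) = 0.175211 substitutions/site.
Under a molecular clock d = 2μt, so t = d/(2μ) = 0.175211 / (2 × 0.006) = 14.60 Myr.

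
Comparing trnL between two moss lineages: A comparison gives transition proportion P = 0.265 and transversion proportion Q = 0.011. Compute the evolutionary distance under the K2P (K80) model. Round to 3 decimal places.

0.395

Under the Kimura two-parameter model, d = −½ ln(1 − 2P − Q) − ¼ ln(1 − 2Q).
1 − 2P − Q = 0.459, giving −½ ln(0.459) = 0.389353.
1 − 2Q = 0.978, giving −¼ ln(0.978) = 0.005561.
d = 0.389353 + 0.005561 = 0.394914.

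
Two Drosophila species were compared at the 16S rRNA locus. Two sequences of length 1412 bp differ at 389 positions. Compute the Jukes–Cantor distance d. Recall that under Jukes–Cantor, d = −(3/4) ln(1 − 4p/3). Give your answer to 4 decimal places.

p = 389/1412 ≈ 0.275496.
d = −(3/4) ln(1 − 4p/3) = −0.75 ln(1 − 0.367328) = −0.75 ln(0.632672)
  = −0.75 × (-0.457803) = 0.343352 substitutions/site.

0.3434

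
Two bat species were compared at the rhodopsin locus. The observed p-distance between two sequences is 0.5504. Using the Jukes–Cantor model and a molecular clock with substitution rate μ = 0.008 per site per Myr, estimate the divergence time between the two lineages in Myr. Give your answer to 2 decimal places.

62.05

d = −(3/4) ln(1 − 4p/3) = −0.75 ln(1 − 0.733867) = −0.75 ln(0.266133)
  = −0.75 × (-1.323759) = 0.992819 substitutions/site.
Under a molecular clock d = 2μt, so t = d/(2μ) = 0.992819 / (2 × 0.008) = 62.05 Myr.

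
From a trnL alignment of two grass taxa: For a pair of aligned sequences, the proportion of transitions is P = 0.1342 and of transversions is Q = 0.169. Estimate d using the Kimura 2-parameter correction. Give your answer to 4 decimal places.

Under the Kimura two-parameter model, d = −½ ln(1 − 2P − Q) − ¼ ln(1 − 2Q).
1 − 2P − Q = 0.5626, giving −½ ln(0.5626) = 0.287593.
1 − 2Q = 0.662, giving −¼ ln(0.662) = 0.103122.
d = 0.287593 + 0.103122 = 0.390715.

0.3907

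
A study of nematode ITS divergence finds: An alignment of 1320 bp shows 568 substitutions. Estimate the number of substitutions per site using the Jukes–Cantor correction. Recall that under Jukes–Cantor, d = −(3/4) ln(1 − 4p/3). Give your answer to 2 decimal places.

p = 568/1320 ≈ 0.430303.
d = −(3/4) ln(1 − 4p/3) = −0.75 ln(1 − 0.573737) = −0.75 ln(0.426263)
  = −0.75 × (-0.852699) = 0.639524 substitutions/site.

0.64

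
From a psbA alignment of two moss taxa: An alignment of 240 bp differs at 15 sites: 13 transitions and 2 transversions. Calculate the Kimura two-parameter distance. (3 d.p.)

P = 13/240 ≈ 0.054167 and Q = 2/240 ≈ 0.008333.
Under the Kimura two-parameter model, d = −½ ln(1 − 2P − Q) − ¼ ln(1 − 2Q).
1 − 2P − Q = 0.883333, giving −½ ln(0.883333) = 0.062027.
1 − 2Q = 0.983334, giving −¼ ln(0.983334) = 0.004202.
d = 0.062027 + 0.004202 = 0.066229.

0.066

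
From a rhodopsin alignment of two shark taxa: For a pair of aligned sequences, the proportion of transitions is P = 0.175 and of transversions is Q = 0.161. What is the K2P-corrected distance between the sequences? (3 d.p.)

Under the Kimura two-parameter model, d = −½ ln(1 − 2P − Q) − ¼ ln(1 − 2Q).
1 − 2P − Q = 0.489, giving −½ ln(0.489) = 0.357696.
1 − 2Q = 0.678, giving −¼ ln(0.678) = 0.097152.
d = 0.357696 + 0.097152 = 0.454848.

0.455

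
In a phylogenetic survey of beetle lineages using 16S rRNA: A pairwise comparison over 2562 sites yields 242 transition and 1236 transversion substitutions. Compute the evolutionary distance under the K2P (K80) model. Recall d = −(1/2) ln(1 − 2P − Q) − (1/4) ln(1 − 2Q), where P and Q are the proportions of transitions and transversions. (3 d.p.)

1.394

P = 242/2562 ≈ 0.094457 and Q = 1236/2562 ≈ 0.482436.
Under the Kimura two-parameter model, d = −½ ln(1 − 2P − Q) − ¼ ln(1 − 2Q).
1 − 2P − Q = 0.32865, giving −½ ln(0.32865) = 0.556381.
1 − 2Q = 0.035128, giving −¼ ln(0.035128) = 0.837189.
d = 0.556381 + 0.837189 = 1.393570.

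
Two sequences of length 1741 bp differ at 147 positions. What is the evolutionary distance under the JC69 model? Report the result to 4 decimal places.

0.0896

p = 147/1741 ≈ 0.084434.
d = −(3/4) ln(1 − 4p/3) = −0.75 ln(1 − 0.112579) = −0.75 ln(0.887421)
  = −0.75 × (-0.119436) = 0.089577 substitutions/site.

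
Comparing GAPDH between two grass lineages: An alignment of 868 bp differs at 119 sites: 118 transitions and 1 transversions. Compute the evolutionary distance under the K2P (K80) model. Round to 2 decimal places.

0.16

P = 118/868 ≈ 0.135945 and Q = 1/868 ≈ 0.001152.
Under the Kimura two-parameter model, d = −½ ln(1 − 2P − Q) − ¼ ln(1 − 2Q).
1 − 2P − Q = 0.726958, giving −½ ln(0.726958) = 0.159443.
1 − 2Q = 0.997696, giving −¼ ln(0.997696) = 0.000577.
d = 0.159443 + 0.000577 = 0.160020.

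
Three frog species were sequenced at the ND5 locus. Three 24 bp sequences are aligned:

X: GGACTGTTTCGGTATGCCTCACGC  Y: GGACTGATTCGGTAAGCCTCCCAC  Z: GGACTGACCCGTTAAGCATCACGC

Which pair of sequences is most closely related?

X–Y: 4/24 differ, p = 0.167, d = 0.188.
X–Z: 6/24 differ, p = 0.250, d = 0.304.
Y–Z: 6/24 differ, p = 0.250, d = 0.304.
The smallest distance is between X and Y.

X and Y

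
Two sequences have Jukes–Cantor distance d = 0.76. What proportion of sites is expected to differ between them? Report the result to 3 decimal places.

0.478

p = (3/4)(1 − e^(−4d/3)) = 0.75 × (1 − e^(-1.013333)) = 0.75 × (1 − 0.363007) = 0.477745.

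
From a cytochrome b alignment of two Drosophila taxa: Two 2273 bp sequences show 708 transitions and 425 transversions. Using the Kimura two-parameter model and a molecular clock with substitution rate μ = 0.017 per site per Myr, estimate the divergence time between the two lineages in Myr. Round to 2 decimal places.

27.86

P = 708/2273 ≈ 0.311483 and Q = 425/2273 ≈ 0.186978.
Under the Kimura two-parameter model, d = −½ ln(1 − 2P − Q) − ¼ ln(1 − 2Q).
1 − 2P − Q = 0.190056, giving −½ ln(0.190056) = 0.830218.
1 − 2Q = 0.626044, giving −¼ ln(0.626044) = 0.117084.
d = 0.830218 + 0.117084 = 0.947302.
Under a molecular clock d = 2μt, so t = d/(2μ) = 0.947302 / (2 × 0.017) = 27.86 Myr.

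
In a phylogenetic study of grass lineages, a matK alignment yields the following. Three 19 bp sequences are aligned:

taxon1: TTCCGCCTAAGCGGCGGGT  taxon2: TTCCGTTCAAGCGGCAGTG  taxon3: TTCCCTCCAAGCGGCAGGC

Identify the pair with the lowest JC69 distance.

taxon1–taxon2: 6/19 differ, p = 0.316, d = 0.410.
taxon1–taxon3: 5/19 differ, p = 0.263, d = 0.324.
taxon2–taxon3: 4/19 differ, p = 0.211, d = 0.247.
The smallest distance is between taxon2 and taxon3.

taxon2 and taxon3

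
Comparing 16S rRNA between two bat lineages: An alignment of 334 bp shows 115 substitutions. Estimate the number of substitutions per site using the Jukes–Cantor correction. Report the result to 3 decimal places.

0.461

p = 115/334 ≈ 0.344311.
d = −(3/4) ln(1 − 4p/3) = −0.75 ln(1 − 0.459081) = −0.75 ln(0.540919)
  = −0.75 × (-0.614486) = 0.460865 substitutions/site.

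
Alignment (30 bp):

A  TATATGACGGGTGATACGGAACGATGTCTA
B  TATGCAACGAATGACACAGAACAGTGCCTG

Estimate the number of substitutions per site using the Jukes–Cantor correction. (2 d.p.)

The sequences differ at 11 of 30 sites, so p = 11/30 ≈ 0.366667.
d = −(3/4) ln(1 − 4p/3) = −0.75 ln(1 − 0.488889) = −0.75 ln(0.511111)
  = −0.75 × (-0.671168) = 0.503376 substitutions/site.

0.50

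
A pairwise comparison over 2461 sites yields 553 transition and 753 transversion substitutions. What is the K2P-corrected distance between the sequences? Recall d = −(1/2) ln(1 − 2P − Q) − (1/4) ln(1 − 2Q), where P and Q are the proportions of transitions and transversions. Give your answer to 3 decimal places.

P = 553/2461 ≈ 0.224705 and Q = 753/2461 ≈ 0.305973.
Under the Kimura two-parameter model, d = −½ ln(1 − 2P − Q) − ¼ ln(1 − 2Q).
1 − 2P − Q = 0.244617, giving −½ ln(0.244617) = 0.704031.
1 − 2Q = 0.388054, giving −¼ ln(0.388054) = 0.236653.
d = 0.704031 + 0.236653 = 0.940684.

0.941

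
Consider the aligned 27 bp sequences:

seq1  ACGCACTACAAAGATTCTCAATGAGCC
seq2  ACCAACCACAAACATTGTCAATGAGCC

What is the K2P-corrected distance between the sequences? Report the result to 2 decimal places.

Of 27 sites, 1 differences are transitions and 4 are transversions, so P = 1/27 ≈ 0.037037 and Q = 4/27 ≈ 0.148148.
Under the Kimura two-parameter model, d = −½ ln(1 − 2P − Q) − ¼ ln(1 − 2Q).
1 − 2P − Q = 0.777778, giving −½ ln(0.777778) = 0.125657.
1 − 2Q = 0.703704, giving −¼ ln(0.703704) = 0.087849.
d = 0.125657 + 0.087849 = 0.213506.

0.21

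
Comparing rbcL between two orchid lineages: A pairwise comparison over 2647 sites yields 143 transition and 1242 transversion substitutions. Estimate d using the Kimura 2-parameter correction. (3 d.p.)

P = 143/2647 ≈ 0.054023 and Q = 1242/2647 ≈ 0.46921.
Under the Kimura two-parameter model, d = −½ ln(1 − 2P − Q) − ¼ ln(1 − 2Q).
1 − 2P − Q = 0.422744, giving −½ ln(0.422744) = 0.430494.
1 − 2Q = 0.06158, giving −¼ ln(0.06158) = 0.696855.
d = 0.430494 + 0.696855 = 1.127349.

1.127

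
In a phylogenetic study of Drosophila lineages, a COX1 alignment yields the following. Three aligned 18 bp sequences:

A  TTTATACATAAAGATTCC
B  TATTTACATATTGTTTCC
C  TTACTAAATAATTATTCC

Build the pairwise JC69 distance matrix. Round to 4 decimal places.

d(A,B) = 0.3470, d(A,C) = 0.3470, d(B,C) = 0.5482

A–B: 5/18 sites differ → p ≈ 0.277778, d = −0.75 ln(1 − 0.370371) = 0.346968 ≈ 0.3470.
A–C: 5/18 sites differ → p ≈ 0.277778, d = −0.75 ln(1 − 0.370371) = 0.346968 ≈ 0.3470.
B–C: 7/18 sites differ → p ≈ 0.388889, d = −0.75 ln(1 − 0.518519) = 0.548166 ≈ 0.5482.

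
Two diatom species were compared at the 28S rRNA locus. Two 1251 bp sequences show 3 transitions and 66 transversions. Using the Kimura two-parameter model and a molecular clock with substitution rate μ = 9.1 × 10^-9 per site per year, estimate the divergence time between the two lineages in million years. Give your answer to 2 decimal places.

3.16

P = 3/1251 ≈ 0.002398 and Q = 66/1251 ≈ 0.052758.
Under the Kimura two-parameter model, d = −½ ln(1 − 2P − Q) − ¼ ln(1 − 2Q).
1 − 2P − Q = 0.942446, giving −½ ln(0.942446) = 0.029638.
1 − 2Q = 0.894484, giving −¼ ln(0.894484) = 0.027877.
d = 0.029638 + 0.027877 = 0.057515.
Under a molecular clock d = 2μt, so t = d/(2μ) = 0.057515 / (2 × 9.1 × 10^-9) = 3.16 million years.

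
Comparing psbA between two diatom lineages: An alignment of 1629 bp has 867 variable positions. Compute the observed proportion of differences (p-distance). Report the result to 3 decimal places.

0.532

p = 867/1629 = 0.532228… ≈ 0.532 (to 3 d.p.).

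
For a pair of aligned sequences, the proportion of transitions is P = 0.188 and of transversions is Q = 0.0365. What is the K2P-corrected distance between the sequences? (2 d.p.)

0.28

Under the Kimura two-parameter model, d = −½ ln(1 − 2P − Q) − ¼ ln(1 − 2Q).
1 − 2P − Q = 0.5875, giving −½ ln(0.5875) = 0.265940.
1 − 2Q = 0.927, giving −¼ ln(0.927) = 0.018950.
d = 0.265940 + 0.018950 = 0.284890.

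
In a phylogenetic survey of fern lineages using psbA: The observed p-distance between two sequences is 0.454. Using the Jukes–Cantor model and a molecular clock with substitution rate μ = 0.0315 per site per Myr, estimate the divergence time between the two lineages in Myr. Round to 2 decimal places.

d = −(3/4) ln(1 − 4p/3) = −0.75 ln(1 − 0.605333) = −0.75 ln(0.394667)
  = −0.75 × (-0.929713) = 0.697285 substitutions/site.
Under a molecular clock d = 2μt, so t = d/(2μ) = 0.697285 / (2 × 0.0315) = 11.07 Myr.

11.07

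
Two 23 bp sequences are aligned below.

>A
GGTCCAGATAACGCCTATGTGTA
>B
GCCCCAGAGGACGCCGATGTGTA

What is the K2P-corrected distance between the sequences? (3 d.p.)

Of 23 sites, 2 differences are transitions and 3 are transversions, so P = 2/23 ≈ 0.086957 and Q = 3/23 ≈ 0.130435.
Under the Kimura two-parameter model, d = −½ ln(1 − 2P − Q) − ¼ ln(1 − 2Q).
1 − 2P − Q = 0.695651, giving −½ ln(0.695651) = 0.181454.
1 − 2Q = 0.73913, giving −¼ ln(0.73913) = 0.075570.
d = 0.181454 + 0.075570 = 0.257024.

0.257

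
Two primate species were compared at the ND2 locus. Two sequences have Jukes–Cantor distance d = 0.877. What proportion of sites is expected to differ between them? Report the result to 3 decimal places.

p = (3/4)(1 − e^(−4d/3)) = 0.75 × (1 − e^(-1.169333)) = 0.75 × (1 − 0.310574) = 0.517070.

0.517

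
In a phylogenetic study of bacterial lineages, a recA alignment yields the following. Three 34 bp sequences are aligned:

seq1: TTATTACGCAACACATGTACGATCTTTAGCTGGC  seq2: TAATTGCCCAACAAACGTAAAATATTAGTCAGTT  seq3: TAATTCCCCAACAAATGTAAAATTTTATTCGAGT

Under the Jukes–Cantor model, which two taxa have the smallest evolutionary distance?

seq1–seq2: 14/34 differ, p = 0.412, d = 0.597.
seq1–seq3: 13/34 differ, p = 0.382, d = 0.535.
seq2–seq3: 7/34 differ, p = 0.206, d = 0.241.
The smallest distance is between seq2 and seq3.

seq2 and seq3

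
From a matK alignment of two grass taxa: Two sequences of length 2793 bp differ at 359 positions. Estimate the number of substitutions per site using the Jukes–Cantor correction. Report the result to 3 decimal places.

p = 359/2793 ≈ 0.128536.
d = −(3/4) ln(1 − 4p/3) = −0.75 ln(1 − 0.171381) = −0.75 ln(0.828619)
  = −0.75 × (-0.187995) = 0.140996 substitutions/site.

0.141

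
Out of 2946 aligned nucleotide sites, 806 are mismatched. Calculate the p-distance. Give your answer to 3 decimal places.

0.274

p = 806/2946 = 0.273591… ≈ 0.274 (to 3 d.p.).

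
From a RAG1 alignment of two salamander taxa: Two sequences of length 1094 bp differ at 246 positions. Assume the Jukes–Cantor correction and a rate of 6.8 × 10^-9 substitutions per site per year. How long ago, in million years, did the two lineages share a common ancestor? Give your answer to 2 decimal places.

p = 246/1094 ≈ 0.224863.
d = −(3/4) ln(1 − 4p/3) = −0.75 ln(1 − 0.299817) = −0.75 ln(0.700183)
  = −0.75 × (-0.356414) = 0.267311 substitutions/site.
Under a molecular clock d = 2μt, so t = d/(2μ) = 0.267311 / (2 × 6.8 × 10^-9) = 19.66 million years.

19.66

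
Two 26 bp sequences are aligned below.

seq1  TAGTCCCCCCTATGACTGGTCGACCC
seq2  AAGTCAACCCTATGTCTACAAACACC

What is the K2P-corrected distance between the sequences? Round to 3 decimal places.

0.641

Of 26 sites, 2 differences are transitions and 9 are transversions, so P = 2/26 ≈ 0.076923 and Q = 9/26 ≈ 0.346154.
Under the Kimura two-parameter model, d = −½ ln(1 − 2P − Q) − ¼ ln(1 − 2Q).
1 − 2P − Q = 0.5, giving −½ ln(0.5) = 0.346574.
1 − 2Q = 0.307692, giving −¼ ln(0.307692) = 0.294664.
d = 0.346574 + 0.294664 = 0.641238.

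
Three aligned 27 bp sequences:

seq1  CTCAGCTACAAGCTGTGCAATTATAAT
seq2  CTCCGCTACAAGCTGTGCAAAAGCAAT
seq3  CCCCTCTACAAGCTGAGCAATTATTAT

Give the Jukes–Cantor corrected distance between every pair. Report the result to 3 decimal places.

seq1–seq2: 5/27 sites differ → p ≈ 0.185185, d = −0.75 ln(1 − 0.246913) = 0.212681 ≈ 0.213.
seq1–seq3: 5/27 sites differ → p ≈ 0.185185, d = −0.75 ln(1 − 0.246913) = 0.212681 ≈ 0.213.
seq2–seq3: 8/27 sites differ → p ≈ 0.296296, d = −0.75 ln(1 − 0.395061) = 0.376971 ≈ 0.377.

d(seq1,seq2) = 0.213, d(seq1,seq3) = 0.213, d(seq2,seq3) = 0.377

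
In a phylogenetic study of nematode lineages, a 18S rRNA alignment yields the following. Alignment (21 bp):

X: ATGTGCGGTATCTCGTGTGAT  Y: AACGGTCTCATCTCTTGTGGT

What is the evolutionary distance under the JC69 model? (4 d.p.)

0.6355

The sequences differ at 9 of 21 sites (2, 3, 4, 6, 7, 8, 9, 15, 20), so p = 9/21 ≈ 0.428571.
d = −(3/4) ln(1 − 4p/3) = −0.75 ln(1 − 0.571428) = −0.75 ln(0.428572)
  = −0.75 × (-0.847297) = 0.635473 substitutions/site.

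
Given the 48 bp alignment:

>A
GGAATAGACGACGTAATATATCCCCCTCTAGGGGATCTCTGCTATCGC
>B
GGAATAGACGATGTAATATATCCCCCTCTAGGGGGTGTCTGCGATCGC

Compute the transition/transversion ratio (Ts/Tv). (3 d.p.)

1.000

Transitions are A↔G and C↔T; transversions are all other mismatches.
Transitions: 2. Transversions: 2.
R = 2/2 = 1.000.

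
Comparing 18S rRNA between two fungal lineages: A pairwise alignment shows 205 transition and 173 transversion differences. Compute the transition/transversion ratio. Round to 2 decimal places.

1.18

R = 205/173 = 1.184971… ≈ 1.18 (to 2 d.p.).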